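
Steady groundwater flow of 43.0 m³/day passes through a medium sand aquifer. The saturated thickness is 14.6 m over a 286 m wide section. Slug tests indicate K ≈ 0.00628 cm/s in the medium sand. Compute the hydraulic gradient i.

Convert K: 0.00628 cm/s × 864 = 5.426 m/day.
Cross-sectional area A = 286 × 14.6 = 4176 m².
From Q = K·A·i, i = Q / (K·A) = 43.0 / (5.426 × 4176) = 0.001898.

0.00190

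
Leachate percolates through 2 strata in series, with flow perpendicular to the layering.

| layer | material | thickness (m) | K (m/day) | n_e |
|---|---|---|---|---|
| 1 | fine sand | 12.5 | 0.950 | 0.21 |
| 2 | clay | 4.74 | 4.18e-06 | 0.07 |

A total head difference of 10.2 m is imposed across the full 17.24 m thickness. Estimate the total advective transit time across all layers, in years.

900

With flow normal to the layers, continuity requires the same specific discharge q through every layer.
Σ(b_i/K_i) = 12.5/0.950 + 4.74/4.18e-06 = 1.134e+06 d.
q = Δh / Σ(b_i/K_i) = 10.2 / 1.134e+06 = 8.995e-06 m/day.
In each layer the seepage velocity is v_i = q/n_i, so the layer transit time is t_i = b_i·n_i / q:
  layer 1 (fine sand): t_1 = 12.5 × 0.21 / 8.995e-06 = 2.918e+05 d
  layer 2 (clay): t_2 = 4.74 × 0.07 / 8.995e-06 = 36888 d
Total t = Σ t_i = 3.287e+05 days = 900.0 years.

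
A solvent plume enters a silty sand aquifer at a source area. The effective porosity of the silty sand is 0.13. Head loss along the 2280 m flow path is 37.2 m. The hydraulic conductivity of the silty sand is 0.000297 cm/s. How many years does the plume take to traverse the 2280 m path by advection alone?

Convert K: 0.000297 cm/s × 864 = 0.2566 m/day.
Hydraulic gradient i = Δh / L = 37.2 / 2280 = 0.01632.
Darcy flux q = K · i = 0.2566 × 0.01632 = 0.004187 m/day.
Seepage velocity v = q / n_e = 0.004187 / 0.13 = 0.03221 m/day.
Travel time t = L / v = 2280 / 0.03221 = 70795 days = 193.8 years.

194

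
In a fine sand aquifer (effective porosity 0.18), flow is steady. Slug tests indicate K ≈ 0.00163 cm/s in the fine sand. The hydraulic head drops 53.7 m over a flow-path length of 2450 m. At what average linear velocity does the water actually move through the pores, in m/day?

Convert K: 0.00163 cm/s × 864 = 1.408 m/day.
Hydraulic gradient i = Δh / L = 53.7 / 2450 = 0.02192.
Darcy flux q = K · i = 1.408 × 0.02192 = 0.03087 m/day.
Seepage velocity v = q / n_e = 0.03087 / 0.18 = 0.1715 m/day.

0.171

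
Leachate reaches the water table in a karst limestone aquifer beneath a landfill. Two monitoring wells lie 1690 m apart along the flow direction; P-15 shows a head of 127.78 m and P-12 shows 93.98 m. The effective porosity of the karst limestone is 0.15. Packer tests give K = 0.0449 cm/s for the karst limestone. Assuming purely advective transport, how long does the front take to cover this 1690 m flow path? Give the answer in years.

Convert K: 0.0449 cm/s × 864 = 38.79 m/day.
Hydraulic gradient i = (127.78 − 93.98) / 1690 = 33.8 / 1690 = 0.02000.
Darcy flux q = K · i = 38.79 × 0.02000 = 0.7759 m/day.
Seepage velocity v = q / n_e = 0.7759 / 0.15 = 5.172 m/day.
Travel time t = L / v = 1690 / 5.172 = 326.7 days = 0.8945 years.

0.895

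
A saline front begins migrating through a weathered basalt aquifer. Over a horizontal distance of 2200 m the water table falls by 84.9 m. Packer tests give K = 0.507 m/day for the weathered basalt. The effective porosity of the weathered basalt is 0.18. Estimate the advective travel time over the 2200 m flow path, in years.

Hydraulic gradient i = Δh / L = 84.9 / 2200 = 0.03859.
Darcy flux q = K · i = 0.5070 × 0.03859 = 0.01957 m/day.
Seepage velocity v = q / n_e = 0.01957 / 0.18 = 0.1087 m/day.
Travel time t = L / v = 2200 / 0.1087 = 20240 days = 55.41 years.

55.4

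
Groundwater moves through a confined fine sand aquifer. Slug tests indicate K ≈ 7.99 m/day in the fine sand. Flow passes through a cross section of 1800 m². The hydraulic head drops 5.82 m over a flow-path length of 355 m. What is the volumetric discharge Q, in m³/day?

236

Hydraulic gradient i = Δh / L = 5.82 / 355 = 0.01639.
Darcy's law: Q = K · A · i = 7.990 × 1800 × 0.01639 = 235.8 m³/day.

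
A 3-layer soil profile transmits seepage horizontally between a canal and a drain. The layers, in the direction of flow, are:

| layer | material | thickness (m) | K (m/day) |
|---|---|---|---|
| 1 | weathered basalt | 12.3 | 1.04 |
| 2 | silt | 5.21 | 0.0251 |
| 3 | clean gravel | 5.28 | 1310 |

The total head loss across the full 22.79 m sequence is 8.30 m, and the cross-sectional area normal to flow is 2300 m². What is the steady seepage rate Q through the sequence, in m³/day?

87.0

Flow is perpendicular to layering, so the layers act in series and the equivalent K is the thickness-weighted harmonic mean.
Total thickness L = 12.3 + 5.21 + 5.28 = 22.79 m.
Σ(b_i/K_i) = 12.3/1.04 + 5.21/0.0251 + 5.28/1310 = 219.4 d.
K_eq = L / Σ(b_i/K_i) = 22.79 / 219.4 = 0.1039 m/day.
Q = K_eq · A · (Δh/L) = 0.1039 × 2300 × (8.30/22.79) = 87.01 m³/day.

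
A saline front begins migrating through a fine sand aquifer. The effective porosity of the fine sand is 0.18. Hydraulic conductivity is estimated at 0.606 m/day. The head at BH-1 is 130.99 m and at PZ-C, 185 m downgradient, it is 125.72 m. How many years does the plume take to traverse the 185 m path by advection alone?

Hydraulic gradient i = (130.99 − 125.72) / 185 = 5.27 / 185 = 0.02849.
Darcy flux q = K · i = 0.6060 × 0.02849 = 0.01726 m/day.
Seepage velocity v = q / n_e = 0.01726 / 0.18 = 0.09590 m/day.
Travel time t = L / v = 185 / 0.09590 = 1929 days = 5.281 years.

5.28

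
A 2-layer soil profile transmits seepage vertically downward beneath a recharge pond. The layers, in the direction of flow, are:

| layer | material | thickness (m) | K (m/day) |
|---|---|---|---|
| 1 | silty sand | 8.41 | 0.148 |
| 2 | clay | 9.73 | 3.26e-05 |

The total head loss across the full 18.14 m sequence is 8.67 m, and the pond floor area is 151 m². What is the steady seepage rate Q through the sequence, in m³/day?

0.00439

Flow is perpendicular to layering, so the layers act in series and the equivalent K is the thickness-weighted harmonic mean.
Total thickness L = 8.41 + 9.73 = 18.14 m.
Σ(b_i/K_i) = 8.41/0.148 + 9.73/3.26e-05 = 2.985e+05 d.
K_eq = L / Σ(b_i/K_i) = 18.14 / 2.985e+05 = 6.077e-05 m/day.
Q = K_eq · A · (Δh/L) = 6.077e-05 × 151 × (8.67/18.14) = 0.004385 m³/day.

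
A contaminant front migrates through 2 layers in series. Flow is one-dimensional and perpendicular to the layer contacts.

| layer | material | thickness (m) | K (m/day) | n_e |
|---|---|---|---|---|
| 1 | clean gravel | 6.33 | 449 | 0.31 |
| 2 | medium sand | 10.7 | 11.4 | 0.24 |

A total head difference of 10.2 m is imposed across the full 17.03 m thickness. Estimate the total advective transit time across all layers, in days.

0.423

With flow normal to the layers, continuity requires the same specific discharge q through every layer.
Σ(b_i/K_i) = 6.33/449 + 10.7/11.4 = 0.9527 d.
q = Δh / Σ(b_i/K_i) = 10.2 / 0.9527 = 10.71 m/day.
In each layer the seepage velocity is v_i = q/n_i, so the layer transit time is t_i = b_i·n_i / q:
  layer 1 (clean gravel): t_1 = 6.33 × 0.31 / 10.71 = 0.1833 d
  layer 2 (medium sand): t_2 = 10.7 × 0.24 / 10.71 = 0.2399 d
Total t = Σ t_i = 0.4231 days.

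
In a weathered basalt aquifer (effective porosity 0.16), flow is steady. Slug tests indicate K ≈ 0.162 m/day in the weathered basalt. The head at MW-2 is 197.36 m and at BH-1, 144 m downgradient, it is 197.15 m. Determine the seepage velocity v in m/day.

0.00148

Hydraulic gradient i = (197.36 − 197.15) / 144 = 0.21 / 144 = 0.001458.
Darcy flux q = K · i = 0.1620 × 0.001458 = 0.0002362 m/day.
Seepage velocity v = q / n_e = 0.0002362 / 0.16 = 0.001477 m/day.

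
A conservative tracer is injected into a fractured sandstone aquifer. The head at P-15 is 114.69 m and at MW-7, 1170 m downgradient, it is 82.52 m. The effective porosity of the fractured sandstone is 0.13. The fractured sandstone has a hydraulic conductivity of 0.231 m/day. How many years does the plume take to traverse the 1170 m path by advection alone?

Hydraulic gradient i = (114.69 − 82.52) / 1170 = 32.17 / 1170 = 0.02750.
Darcy flux q = K · i = 0.2310 × 0.02750 = 0.006352 m/day.
Seepage velocity v = q / n_e = 0.006352 / 0.13 = 0.04886 m/day.
Travel time t = L / v = 1170 / 0.04886 = 23947 days = 65.56 years.

65.6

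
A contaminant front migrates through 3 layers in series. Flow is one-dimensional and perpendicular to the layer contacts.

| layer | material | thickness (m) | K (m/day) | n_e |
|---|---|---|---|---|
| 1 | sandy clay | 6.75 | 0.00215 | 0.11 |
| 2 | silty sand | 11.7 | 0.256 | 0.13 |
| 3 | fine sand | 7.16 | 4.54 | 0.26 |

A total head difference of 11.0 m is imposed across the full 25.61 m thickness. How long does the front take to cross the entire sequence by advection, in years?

3.27

With flow normal to the layers, continuity requires the same specific discharge q through every layer.
Σ(b_i/K_i) = 6.75/0.00215 + 11.7/0.256 + 7.16/4.54 = 3187 d.
q = Δh / Σ(b_i/K_i) = 11.0 / 3187 = 0.003452 m/day.
In each layer the seepage velocity is v_i = q/n_i, so the layer transit time is t_i = b_i·n_i / q:
  layer 1 (sandy clay): t_1 = 6.75 × 0.11 / 0.003452 = 215.1 d
  layer 2 (silty sand): t_2 = 11.7 × 0.13 / 0.003452 = 440.6 d
  layer 3 (fine sand): t_3 = 7.16 × 0.26 / 0.003452 = 539.3 d
Total t = Σ t_i = 1195 days = 3.272 years.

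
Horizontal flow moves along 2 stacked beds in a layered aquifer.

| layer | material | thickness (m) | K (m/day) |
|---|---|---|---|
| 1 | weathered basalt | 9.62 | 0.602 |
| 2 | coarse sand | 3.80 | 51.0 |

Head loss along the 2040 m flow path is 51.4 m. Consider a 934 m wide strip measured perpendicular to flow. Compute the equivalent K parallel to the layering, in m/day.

14.9

Flow is parallel to layering, so each bed carries its own Darcy discharge and the transmissivities add.
Σ(K_i·b_i) = 0.602×9.62 + 51.0×3.80 = 199.6 m²/day.
Total thickness b = 13.42 m, so K_eq = Σ(K_i·b_i)/b = 14.87 m/day.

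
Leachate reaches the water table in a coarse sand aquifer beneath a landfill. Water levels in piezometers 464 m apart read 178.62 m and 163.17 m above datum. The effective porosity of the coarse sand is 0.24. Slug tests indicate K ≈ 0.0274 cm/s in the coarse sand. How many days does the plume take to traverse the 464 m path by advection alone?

141

Convert K: 0.0274 cm/s × 864 = 23.67 m/day.
Hydraulic gradient i = (178.62 − 163.17) / 464 = 15.45 / 464 = 0.03330.
Darcy flux q = K · i = 23.67 × 0.03330 = 0.7883 m/day.
Seepage velocity v = q / n_e = 0.7883 / 0.24 = 3.284 m/day.
Travel time t = L / v = 464 / 3.284 = 141.3 days.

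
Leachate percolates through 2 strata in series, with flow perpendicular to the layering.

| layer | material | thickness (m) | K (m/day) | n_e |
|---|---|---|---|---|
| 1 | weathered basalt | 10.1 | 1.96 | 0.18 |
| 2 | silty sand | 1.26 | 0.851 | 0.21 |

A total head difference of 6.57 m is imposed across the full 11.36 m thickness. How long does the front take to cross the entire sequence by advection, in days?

With flow normal to the layers, continuity requires the same specific discharge q through every layer.
Σ(b_i/K_i) = 10.1/1.96 + 1.26/0.851 = 6.634 d.
q = Δh / Σ(b_i/K_i) = 6.57 / 6.634 = 0.9904 m/day.
In each layer the seepage velocity is v_i = q/n_i, so the layer transit time is t_i = b_i·n_i / q:
  layer 1 (weathered basalt): t_1 = 10.1 × 0.18 / 0.9904 = 1.836 d
  layer 2 (silty sand): t_2 = 1.26 × 0.21 / 0.9904 = 0.2672 d
Total t = Σ t_i = 2.103 days.

2.10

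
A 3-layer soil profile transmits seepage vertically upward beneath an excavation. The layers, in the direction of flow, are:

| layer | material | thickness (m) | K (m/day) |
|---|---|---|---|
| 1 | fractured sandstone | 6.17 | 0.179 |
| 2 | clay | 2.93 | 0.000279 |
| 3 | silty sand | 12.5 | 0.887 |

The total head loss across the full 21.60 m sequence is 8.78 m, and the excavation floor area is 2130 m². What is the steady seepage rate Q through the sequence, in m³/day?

Flow is perpendicular to layering, so the layers act in series and the equivalent K is the thickness-weighted harmonic mean.
Total thickness L = 6.17 + 2.93 + 12.5 = 21.60 m.
Σ(b_i/K_i) = 6.17/0.179 + 2.93/0.000279 + 12.5/0.887 = 10550 d.
K_eq = L / Σ(b_i/K_i) = 21.60 / 10550 = 0.002047 m/day.
Q = K_eq · A · (Δh/L) = 0.002047 × 2130 × (8.78/21.60) = 1.773 m³/day.

1.77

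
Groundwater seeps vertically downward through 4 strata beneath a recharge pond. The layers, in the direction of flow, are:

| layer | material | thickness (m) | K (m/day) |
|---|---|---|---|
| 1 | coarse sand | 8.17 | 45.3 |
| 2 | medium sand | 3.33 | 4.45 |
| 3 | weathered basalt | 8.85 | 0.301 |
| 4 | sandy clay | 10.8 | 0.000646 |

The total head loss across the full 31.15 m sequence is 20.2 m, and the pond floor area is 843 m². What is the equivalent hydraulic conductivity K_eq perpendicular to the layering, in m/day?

0.00186

Flow is perpendicular to layering, so the layers act in series and the equivalent K is the thickness-weighted harmonic mean.
Total thickness L = 8.17 + 3.33 + 8.85 + 10.8 = 31.15 m.
Σ(b_i/K_i) = 8.17/45.3 + 3.33/4.45 + 8.85/0.301 + 10.8/0.000646 = 16749 d.
K_eq = L / Σ(b_i/K_i) = 31.15 / 16749 = 0.001860 m/day.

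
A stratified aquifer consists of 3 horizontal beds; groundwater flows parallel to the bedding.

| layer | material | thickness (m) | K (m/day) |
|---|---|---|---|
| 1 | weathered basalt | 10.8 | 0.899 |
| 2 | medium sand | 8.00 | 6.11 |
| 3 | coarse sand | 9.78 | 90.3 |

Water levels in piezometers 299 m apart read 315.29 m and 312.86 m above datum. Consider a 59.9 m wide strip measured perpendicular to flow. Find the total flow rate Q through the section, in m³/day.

458

Flow is parallel to layering, so each bed carries its own Darcy discharge and the transmissivities add.
Σ(K_i·b_i) = 0.899×10.8 + 6.11×8.00 + 90.3×9.78 = 941.7 m²/day.
Hydraulic gradient i = (315.29 − 312.86) / 299 = 2.43 / 299 = 0.008127.
Q = Σ(K_i·b_i) · W · i = 941.7 × 59.9 × 0.008127 = 458.4 m³/day.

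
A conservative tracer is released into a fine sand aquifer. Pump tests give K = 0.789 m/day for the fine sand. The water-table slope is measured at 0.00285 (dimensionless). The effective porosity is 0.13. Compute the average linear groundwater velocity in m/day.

Hydraulic gradient i = 0.00285.
Darcy flux q = K · i = 0.7890 × 0.002850 = 0.002249 m/day.
Seepage velocity v = q / n_e = 0.002249 / 0.13 = 0.01730 m/day.

0.0173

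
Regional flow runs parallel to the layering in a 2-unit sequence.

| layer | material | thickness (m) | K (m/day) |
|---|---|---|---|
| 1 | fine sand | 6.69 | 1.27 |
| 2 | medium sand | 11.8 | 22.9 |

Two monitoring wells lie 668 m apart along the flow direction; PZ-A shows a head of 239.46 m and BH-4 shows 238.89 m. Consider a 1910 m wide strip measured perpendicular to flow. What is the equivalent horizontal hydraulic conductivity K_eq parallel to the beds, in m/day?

Flow is parallel to layering, so each bed carries its own Darcy discharge and the transmissivities add.
Σ(K_i·b_i) = 1.27×6.69 + 22.9×11.8 = 278.7 m²/day.
Total thickness b = 18.49 m, so K_eq = Σ(K_i·b_i)/b = 15.07 m/day.

15.1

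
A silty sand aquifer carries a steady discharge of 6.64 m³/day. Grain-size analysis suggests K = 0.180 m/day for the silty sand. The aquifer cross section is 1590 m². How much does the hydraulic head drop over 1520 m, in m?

From Q = K·A·i, i = Q / (K·A) = 6.64 / (0.1800 × 1590) = 0.02320.
Head loss Δh = i · L = 0.02320 × 1520 = 35.26 m.

35.3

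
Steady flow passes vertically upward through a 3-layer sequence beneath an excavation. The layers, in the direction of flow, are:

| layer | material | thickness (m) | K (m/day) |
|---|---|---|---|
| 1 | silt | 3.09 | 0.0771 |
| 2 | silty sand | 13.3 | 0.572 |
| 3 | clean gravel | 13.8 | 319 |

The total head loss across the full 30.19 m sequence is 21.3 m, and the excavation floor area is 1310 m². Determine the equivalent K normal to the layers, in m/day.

0.476

Flow is perpendicular to layering, so the layers act in series and the equivalent K is the thickness-weighted harmonic mean.
Total thickness L = 3.09 + 13.3 + 13.8 = 30.19 m.
Σ(b_i/K_i) = 3.09/0.0771 + 13.3/0.572 + 13.8/319 = 63.37 d.
K_eq = L / Σ(b_i/K_i) = 30.19 / 63.37 = 0.4764 m/day.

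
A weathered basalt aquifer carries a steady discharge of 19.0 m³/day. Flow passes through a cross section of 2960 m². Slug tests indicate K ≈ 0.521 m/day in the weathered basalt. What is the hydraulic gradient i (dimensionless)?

0.0123

From Q = K·A·i, i = Q / (K·A) = 19.0 / (0.5210 × 2960) = 0.01232.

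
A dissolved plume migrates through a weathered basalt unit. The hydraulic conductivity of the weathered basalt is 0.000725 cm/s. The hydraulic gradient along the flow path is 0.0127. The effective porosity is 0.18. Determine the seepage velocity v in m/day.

0.0442

Convert K: 0.000725 cm/s × 864 = 0.6264 m/day.
Hydraulic gradient i = 0.0127.
Darcy flux q = K · i = 0.6264 × 0.01270 = 0.007955 m/day.
Seepage velocity v = q / n_e = 0.007955 / 0.18 = 0.04420 m/day.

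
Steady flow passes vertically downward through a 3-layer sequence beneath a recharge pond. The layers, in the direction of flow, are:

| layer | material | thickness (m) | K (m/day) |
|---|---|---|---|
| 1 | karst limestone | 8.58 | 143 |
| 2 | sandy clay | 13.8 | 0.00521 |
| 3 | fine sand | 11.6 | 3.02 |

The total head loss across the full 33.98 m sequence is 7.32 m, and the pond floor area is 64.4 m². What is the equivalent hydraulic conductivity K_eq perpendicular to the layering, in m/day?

0.0128

Flow is perpendicular to layering, so the layers act in series and the equivalent K is the thickness-weighted harmonic mean.
Total thickness L = 8.58 + 13.8 + 11.6 = 33.98 m.
Σ(b_i/K_i) = 8.58/143 + 13.8/0.00521 + 11.6/3.02 = 2653 d.
K_eq = L / Σ(b_i/K_i) = 33.98 / 2653 = 0.01281 m/day.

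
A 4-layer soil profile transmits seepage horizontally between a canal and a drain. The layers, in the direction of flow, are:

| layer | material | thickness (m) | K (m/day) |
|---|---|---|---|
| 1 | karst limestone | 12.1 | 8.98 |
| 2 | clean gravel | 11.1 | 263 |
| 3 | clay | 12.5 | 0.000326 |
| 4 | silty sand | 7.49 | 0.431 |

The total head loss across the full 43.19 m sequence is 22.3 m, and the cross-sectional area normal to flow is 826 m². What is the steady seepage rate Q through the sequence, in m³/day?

0.480

Flow is perpendicular to layering, so the layers act in series and the equivalent K is the thickness-weighted harmonic mean.
Total thickness L = 12.1 + 11.1 + 12.5 + 7.49 = 43.19 m.
Σ(b_i/K_i) = 12.1/8.98 + 11.1/263 + 12.5/0.000326 + 7.49/0.431 = 38362 d.
K_eq = L / Σ(b_i/K_i) = 43.19 / 38362 = 0.001126 m/day.
Q = K_eq · A · (Δh/L) = 0.001126 × 826 × (22.3/43.19) = 0.4802 m³/day.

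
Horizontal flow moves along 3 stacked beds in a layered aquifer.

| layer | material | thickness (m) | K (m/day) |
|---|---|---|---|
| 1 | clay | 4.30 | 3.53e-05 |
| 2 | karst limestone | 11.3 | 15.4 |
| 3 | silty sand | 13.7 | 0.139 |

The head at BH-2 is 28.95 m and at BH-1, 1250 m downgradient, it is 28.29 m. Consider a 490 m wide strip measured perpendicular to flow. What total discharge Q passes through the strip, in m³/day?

Flow is parallel to layering, so each bed carries its own Darcy discharge and the transmissivities add.
Σ(K_i·b_i) = 3.53e-05×4.30 + 15.4×11.3 + 0.139×13.7 = 175.9 m²/day.
Hydraulic gradient i = (28.95 − 28.29) / 1250 = 0.66 / 1250 = 0.0005280.
Q = Σ(K_i·b_i) · W · i = 175.9 × 490 × 0.0005280 = 45.52 m³/day.

45.5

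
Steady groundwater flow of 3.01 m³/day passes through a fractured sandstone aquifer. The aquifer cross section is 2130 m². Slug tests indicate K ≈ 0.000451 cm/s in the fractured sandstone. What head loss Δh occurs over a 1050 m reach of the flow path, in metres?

3.81

Convert K: 0.000451 cm/s × 864 = 0.3897 m/day.
From Q = K·A·i, i = Q / (K·A) = 3.01 / (0.3897 × 2130) = 0.003627.
Head loss Δh = i · L = 0.003627 × 1050 = 3.808 m.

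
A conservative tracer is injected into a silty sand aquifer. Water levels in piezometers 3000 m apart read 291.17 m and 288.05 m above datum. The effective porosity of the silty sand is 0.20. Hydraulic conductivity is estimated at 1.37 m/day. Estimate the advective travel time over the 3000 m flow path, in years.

1150

Hydraulic gradient i = (291.17 − 288.05) / 3000 = 3.12 / 3000 = 0.001040.
Darcy flux q = K · i = 1.370 × 0.001040 = 0.001425 m/day.
Seepage velocity v = q / n_e = 0.001425 / 0.20 = 0.007124 m/day.
Travel time t = L / v = 3000 / 0.007124 = 4.211e+05 days = 1153 years.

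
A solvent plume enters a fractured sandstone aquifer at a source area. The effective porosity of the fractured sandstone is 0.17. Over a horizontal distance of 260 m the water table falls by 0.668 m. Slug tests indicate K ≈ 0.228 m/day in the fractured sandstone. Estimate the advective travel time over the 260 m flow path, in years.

Hydraulic gradient i = Δh / L = 0.668 / 260 = 0.002569.
Darcy flux q = K · i = 0.2280 × 0.002569 = 0.0005858 m/day.
Seepage velocity v = q / n_e = 0.0005858 / 0.17 = 0.003446 m/day.
Travel time t = L / v = 260 / 0.003446 = 75454 days = 206.6 years.

207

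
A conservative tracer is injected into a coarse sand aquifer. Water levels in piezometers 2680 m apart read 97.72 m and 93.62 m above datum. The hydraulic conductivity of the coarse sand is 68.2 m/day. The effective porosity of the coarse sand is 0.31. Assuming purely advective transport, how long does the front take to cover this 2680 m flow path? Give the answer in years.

21.8

Hydraulic gradient i = (97.72 − 93.62) / 2680 = 4.1 / 2680 = 0.001530.
Darcy flux q = K · i = 68.20 × 0.001530 = 0.1043 m/day.
Seepage velocity v = q / n_e = 0.1043 / 0.31 = 0.3366 m/day.
Travel time t = L / v = 2680 / 0.3366 = 7963 days = 21.80 years.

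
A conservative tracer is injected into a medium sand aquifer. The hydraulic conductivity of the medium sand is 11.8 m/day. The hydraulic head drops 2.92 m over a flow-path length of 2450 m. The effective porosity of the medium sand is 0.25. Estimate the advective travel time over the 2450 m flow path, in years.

Hydraulic gradient i = Δh / L = 2.92 / 2450 = 0.001192.
Darcy flux q = K · i = 11.80 × 0.001192 = 0.01406 m/day.
Seepage velocity v = q / n_e = 0.01406 / 0.25 = 0.05625 m/day.
Travel time t = L / v = 2450 / 0.05625 = 43552 days = 119.2 years.

119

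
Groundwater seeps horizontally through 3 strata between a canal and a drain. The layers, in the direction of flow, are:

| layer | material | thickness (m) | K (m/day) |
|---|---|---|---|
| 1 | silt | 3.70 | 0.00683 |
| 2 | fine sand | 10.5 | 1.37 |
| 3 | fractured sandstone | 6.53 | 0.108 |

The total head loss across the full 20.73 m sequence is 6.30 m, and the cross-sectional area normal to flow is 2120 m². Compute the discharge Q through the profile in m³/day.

Flow is perpendicular to layering, so the layers act in series and the equivalent K is the thickness-weighted harmonic mean.
Total thickness L = 3.70 + 10.5 + 6.53 = 20.73 m.
Σ(b_i/K_i) = 3.70/0.00683 + 10.5/1.37 + 6.53/0.108 = 609.9 d.
K_eq = L / Σ(b_i/K_i) = 20.73 / 609.9 = 0.03399 m/day.
Q = K_eq · A · (Δh/L) = 0.03399 × 2120 × (6.30/20.73) = 21.90 m³/day.

21.9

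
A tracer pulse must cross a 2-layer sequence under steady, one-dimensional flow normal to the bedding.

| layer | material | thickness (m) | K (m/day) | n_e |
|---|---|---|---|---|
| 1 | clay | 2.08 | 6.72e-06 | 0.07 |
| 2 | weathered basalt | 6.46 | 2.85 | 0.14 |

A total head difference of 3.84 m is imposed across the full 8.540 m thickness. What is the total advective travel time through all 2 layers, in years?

232

With flow normal to the layers, continuity requires the same specific discharge q through every layer.
Σ(b_i/K_i) = 2.08/6.72e-06 + 6.46/2.85 = 3.095e+05 d.
q = Δh / Σ(b_i/K_i) = 3.84 / 3.095e+05 = 1.241e-05 m/day.
In each layer the seepage velocity is v_i = q/n_i, so the layer transit time is t_i = b_i·n_i / q:
  layer 1 (clay): t_1 = 2.08 × 0.07 / 1.241e-05 = 11736 d
  layer 2 (weathered basalt): t_2 = 6.46 × 0.14 / 1.241e-05 = 72900 d
Total t = Σ t_i = 84636 days = 231.7 years.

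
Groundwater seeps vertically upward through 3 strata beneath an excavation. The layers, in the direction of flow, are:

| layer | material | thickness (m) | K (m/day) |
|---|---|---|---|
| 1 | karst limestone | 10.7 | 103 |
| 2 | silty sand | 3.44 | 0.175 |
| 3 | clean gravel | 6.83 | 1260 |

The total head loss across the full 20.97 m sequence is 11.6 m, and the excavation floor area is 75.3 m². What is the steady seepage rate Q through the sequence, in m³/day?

44.2

Flow is perpendicular to layering, so the layers act in series and the equivalent K is the thickness-weighted harmonic mean.
Total thickness L = 10.7 + 3.44 + 6.83 = 20.97 m.
Σ(b_i/K_i) = 10.7/103 + 3.44/0.175 + 6.83/1260 = 19.77 d.
K_eq = L / Σ(b_i/K_i) = 20.97 / 19.77 = 1.061 m/day.
Q = K_eq · A · (Δh/L) = 1.061 × 75.3 × (11.6/20.97) = 44.19 m³/day.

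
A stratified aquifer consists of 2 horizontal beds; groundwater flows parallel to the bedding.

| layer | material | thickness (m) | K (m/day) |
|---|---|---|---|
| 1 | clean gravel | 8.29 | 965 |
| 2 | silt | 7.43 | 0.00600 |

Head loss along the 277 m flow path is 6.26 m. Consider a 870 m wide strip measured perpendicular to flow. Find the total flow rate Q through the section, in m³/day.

157000

Flow is parallel to layering, so each bed carries its own Darcy discharge and the transmissivities add.
Σ(K_i·b_i) = 965×8.29 + 0.00600×7.43 = 8000 m²/day.
Hydraulic gradient i = Δh / L = 6.26 / 277 = 0.02260.
Q = Σ(K_i·b_i) · W · i = 8000 × 870 × 0.02260 = 1.573e+05 m³/day.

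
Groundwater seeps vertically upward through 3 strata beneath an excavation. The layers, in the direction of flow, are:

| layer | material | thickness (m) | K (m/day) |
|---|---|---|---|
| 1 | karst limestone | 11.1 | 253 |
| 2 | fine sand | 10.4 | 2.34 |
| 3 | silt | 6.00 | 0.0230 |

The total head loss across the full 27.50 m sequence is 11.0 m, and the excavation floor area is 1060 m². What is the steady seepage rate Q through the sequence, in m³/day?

Flow is perpendicular to layering, so the layers act in series and the equivalent K is the thickness-weighted harmonic mean.
Total thickness L = 11.1 + 10.4 + 6.00 = 27.50 m.
Σ(b_i/K_i) = 11.1/253 + 10.4/2.34 + 6.00/0.0230 = 265.4 d.
K_eq = L / Σ(b_i/K_i) = 27.50 / 265.4 = 0.1036 m/day.
Q = K_eq · A · (Δh/L) = 0.1036 × 1060 × (11.0/27.50) = 43.94 m³/day.

43.9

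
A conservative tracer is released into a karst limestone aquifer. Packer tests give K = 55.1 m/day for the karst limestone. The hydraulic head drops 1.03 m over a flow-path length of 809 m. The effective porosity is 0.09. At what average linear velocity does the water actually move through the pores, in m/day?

Hydraulic gradient i = Δh / L = 1.03 / 809 = 0.001273.
Darcy flux q = K · i = 55.10 × 0.001273 = 0.07015 m/day.
Seepage velocity v = q / n_e = 0.07015 / 0.09 = 0.7795 m/day.

0.779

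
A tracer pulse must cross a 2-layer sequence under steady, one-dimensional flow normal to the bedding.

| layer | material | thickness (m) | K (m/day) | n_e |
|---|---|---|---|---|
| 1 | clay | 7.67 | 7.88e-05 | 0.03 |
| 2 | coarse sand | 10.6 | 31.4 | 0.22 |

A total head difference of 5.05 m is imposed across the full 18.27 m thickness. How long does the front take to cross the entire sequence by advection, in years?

With flow normal to the layers, continuity requires the same specific discharge q through every layer.
Σ(b_i/K_i) = 7.67/7.88e-05 + 10.6/31.4 = 97335 d.
q = Δh / Σ(b_i/K_i) = 5.05 / 97335 = 5.188e-05 m/day.
In each layer the seepage velocity is v_i = q/n_i, so the layer transit time is t_i = b_i·n_i / q:
  layer 1 (clay): t_1 = 7.67 × 0.03 / 5.188e-05 = 4435 d
  layer 2 (coarse sand): t_2 = 10.6 × 0.22 / 5.188e-05 = 44948 d
Total t = Σ t_i = 49383 days = 135.2 years.

135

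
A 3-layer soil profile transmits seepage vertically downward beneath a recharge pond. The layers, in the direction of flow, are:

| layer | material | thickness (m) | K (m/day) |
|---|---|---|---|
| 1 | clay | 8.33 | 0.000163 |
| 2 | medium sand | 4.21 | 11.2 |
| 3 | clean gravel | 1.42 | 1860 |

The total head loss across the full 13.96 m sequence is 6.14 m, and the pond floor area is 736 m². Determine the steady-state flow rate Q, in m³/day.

0.0884

Flow is perpendicular to layering, so the layers act in series and the equivalent K is the thickness-weighted harmonic mean.
Total thickness L = 8.33 + 4.21 + 1.42 = 13.96 m.
Σ(b_i/K_i) = 8.33/0.000163 + 4.21/11.2 + 1.42/1860 = 51105 d.
K_eq = L / Σ(b_i/K_i) = 13.96 / 51105 = 0.0002732 m/day.
Q = K_eq · A · (Δh/L) = 0.0002732 × 736 × (6.14/13.96) = 0.08843 m³/day.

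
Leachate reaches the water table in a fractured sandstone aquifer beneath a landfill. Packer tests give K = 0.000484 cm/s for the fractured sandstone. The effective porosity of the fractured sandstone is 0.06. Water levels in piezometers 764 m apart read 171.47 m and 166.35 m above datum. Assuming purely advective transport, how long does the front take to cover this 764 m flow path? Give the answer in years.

44.8

Convert K: 0.000484 cm/s × 864 = 0.4182 m/day.
Hydraulic gradient i = (171.47 − 166.35) / 764 = 5.12 / 764 = 0.006702.
Darcy flux q = K · i = 0.4182 × 0.006702 = 0.002802 m/day.
Seepage velocity v = q / n_e = 0.002802 / 0.06 = 0.04671 m/day.
Travel time t = L / v = 764 / 0.04671 = 16357 days = 44.78 years.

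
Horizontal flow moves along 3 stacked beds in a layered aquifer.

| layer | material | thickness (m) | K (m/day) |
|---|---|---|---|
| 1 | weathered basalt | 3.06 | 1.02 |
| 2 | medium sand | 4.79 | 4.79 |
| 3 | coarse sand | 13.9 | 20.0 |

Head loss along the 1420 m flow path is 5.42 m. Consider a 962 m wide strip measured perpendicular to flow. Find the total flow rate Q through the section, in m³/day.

Flow is parallel to layering, so each bed carries its own Darcy discharge and the transmissivities add.
Σ(K_i·b_i) = 1.02×3.06 + 4.79×4.79 + 20.0×13.9 = 304.1 m²/day.
Hydraulic gradient i = Δh / L = 5.42 / 1420 = 0.003817.
Q = Σ(K_i·b_i) · W · i = 304.1 × 962 × 0.003817 = 1116 m³/day.

1120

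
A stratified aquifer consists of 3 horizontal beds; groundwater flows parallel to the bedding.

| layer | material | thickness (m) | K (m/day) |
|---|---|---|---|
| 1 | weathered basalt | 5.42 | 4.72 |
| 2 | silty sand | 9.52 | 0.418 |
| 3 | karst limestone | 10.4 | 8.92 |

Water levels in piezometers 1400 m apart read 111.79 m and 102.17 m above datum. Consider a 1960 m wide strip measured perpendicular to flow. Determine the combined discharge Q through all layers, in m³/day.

1650

Flow is parallel to layering, so each bed carries its own Darcy discharge and the transmissivities add.
Σ(K_i·b_i) = 4.72×5.42 + 0.418×9.52 + 8.92×10.4 = 122.3 m²/day.
Hydraulic gradient i = (111.79 − 102.17) / 1400 = 9.62 / 1400 = 0.006871.
Q = Σ(K_i·b_i) · W · i = 122.3 × 1960 × 0.006871 = 1648 m³/day.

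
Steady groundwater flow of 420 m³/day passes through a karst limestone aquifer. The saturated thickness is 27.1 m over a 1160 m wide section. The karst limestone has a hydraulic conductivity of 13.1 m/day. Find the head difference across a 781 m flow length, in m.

Cross-sectional area A = 1160 × 27.1 = 31436 m².
From Q = K·A·i, i = Q / (K·A) = 420 / (13.10 × 31436) = 0.001020.
Head loss Δh = i · L = 0.001020 × 781 = 0.7965 m.

0.797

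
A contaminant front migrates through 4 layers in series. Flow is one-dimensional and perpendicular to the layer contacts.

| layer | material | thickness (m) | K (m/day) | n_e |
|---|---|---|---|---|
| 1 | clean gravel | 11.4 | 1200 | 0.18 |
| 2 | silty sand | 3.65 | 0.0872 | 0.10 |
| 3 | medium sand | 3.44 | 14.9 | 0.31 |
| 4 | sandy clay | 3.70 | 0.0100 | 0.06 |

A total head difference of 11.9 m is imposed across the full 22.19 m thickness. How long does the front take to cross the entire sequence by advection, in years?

With flow normal to the layers, continuity requires the same specific discharge q through every layer.
Σ(b_i/K_i) = 11.4/1200 + 3.65/0.0872 + 3.44/14.9 + 3.70/0.0100 = 412.1 d.
q = Δh / Σ(b_i/K_i) = 11.9 / 412.1 = 0.02888 m/day.
In each layer the seepage velocity is v_i = q/n_i, so the layer transit time is t_i = b_i·n_i / q:
  layer 1 (clean gravel): t_1 = 11.4 × 0.18 / 0.02888 = 71.06 d
  layer 2 (silty sand): t_2 = 3.65 × 0.10 / 0.02888 = 12.64 d
  layer 3 (medium sand): t_3 = 3.44 × 0.31 / 0.02888 = 36.93 d
  layer 4 (sandy clay): t_4 = 3.70 × 0.06 / 0.02888 = 7.688 d
Total t = Σ t_i = 128.3 days = 0.3513 years.

0.351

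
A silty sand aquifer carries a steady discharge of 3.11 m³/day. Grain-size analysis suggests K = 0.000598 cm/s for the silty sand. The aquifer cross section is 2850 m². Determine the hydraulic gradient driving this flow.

Convert K: 0.000598 cm/s × 864 = 0.5167 m/day.
From Q = K·A·i, i = Q / (K·A) = 3.11 / (0.5167 × 2850) = 0.002112.

0.00211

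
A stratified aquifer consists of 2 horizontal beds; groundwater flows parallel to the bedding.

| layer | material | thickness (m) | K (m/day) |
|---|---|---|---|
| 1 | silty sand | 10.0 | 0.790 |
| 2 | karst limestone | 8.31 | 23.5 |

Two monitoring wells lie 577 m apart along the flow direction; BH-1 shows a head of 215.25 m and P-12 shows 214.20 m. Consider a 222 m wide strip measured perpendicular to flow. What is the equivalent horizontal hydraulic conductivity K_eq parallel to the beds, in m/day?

11.1

Flow is parallel to layering, so each bed carries its own Darcy discharge and the transmissivities add.
Σ(K_i·b_i) = 0.790×10.0 + 23.5×8.31 = 203.2 m²/day.
Total thickness b = 18.31 m, so K_eq = Σ(K_i·b_i)/b = 11.10 m/day.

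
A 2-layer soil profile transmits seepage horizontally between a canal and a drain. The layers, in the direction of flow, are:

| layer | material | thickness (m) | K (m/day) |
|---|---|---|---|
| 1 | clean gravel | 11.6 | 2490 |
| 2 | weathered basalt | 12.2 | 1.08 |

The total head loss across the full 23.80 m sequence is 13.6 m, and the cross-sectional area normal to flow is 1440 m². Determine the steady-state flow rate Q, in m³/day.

1730

Flow is perpendicular to layering, so the layers act in series and the equivalent K is the thickness-weighted harmonic mean.
Total thickness L = 11.6 + 12.2 = 23.80 m.
Σ(b_i/K_i) = 11.6/2490 + 12.2/1.08 = 11.30 d.
K_eq = L / Σ(b_i/K_i) = 23.80 / 11.30 = 2.106 m/day.
Q = K_eq · A · (Δh/L) = 2.106 × 1440 × (13.6/23.80) = 1733 m³/day.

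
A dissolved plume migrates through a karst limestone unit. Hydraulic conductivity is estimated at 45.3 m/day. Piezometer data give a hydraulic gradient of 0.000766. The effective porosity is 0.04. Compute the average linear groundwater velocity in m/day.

Hydraulic gradient i = 0.000766.
Darcy flux q = K · i = 45.30 × 0.0007660 = 0.03470 m/day.
Seepage velocity v = q / n_e = 0.03470 / 0.04 = 0.8675 m/day.

0.867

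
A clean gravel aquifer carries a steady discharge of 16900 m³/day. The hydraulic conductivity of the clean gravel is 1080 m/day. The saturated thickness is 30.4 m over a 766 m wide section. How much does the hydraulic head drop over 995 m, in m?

0.669

Cross-sectional area A = 766 × 30.4 = 23286 m².
From Q = K·A·i, i = Q / (K·A) = 16900 / (1080 × 23286) = 0.0006720.
Head loss Δh = i · L = 0.0006720 × 995 = 0.6686 m.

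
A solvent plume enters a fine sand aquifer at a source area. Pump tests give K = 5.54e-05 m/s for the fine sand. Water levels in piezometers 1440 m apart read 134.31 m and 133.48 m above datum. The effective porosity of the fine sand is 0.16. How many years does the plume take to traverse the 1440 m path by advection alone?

229

Convert K: 5.54e-05 m/s × 86400 = 4.787 m/day.
Hydraulic gradient i = (134.31 − 133.48) / 1440 = 0.83 / 1440 = 0.0005764.
Darcy flux q = K · i = 4.787 × 0.0005764 = 0.002759 m/day.
Seepage velocity v = q / n_e = 0.002759 / 0.16 = 0.01724 m/day.
Travel time t = L / v = 1440 / 0.01724 = 83511 days = 228.6 years.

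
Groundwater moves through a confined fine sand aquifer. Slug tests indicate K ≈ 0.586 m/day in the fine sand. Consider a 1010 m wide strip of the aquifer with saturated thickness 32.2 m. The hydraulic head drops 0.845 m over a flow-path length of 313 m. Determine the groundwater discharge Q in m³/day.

Cross-sectional area A = 1010 × 32.2 = 32522 m².
Hydraulic gradient i = Δh / L = 0.845 / 313 = 0.002700.
Darcy's law: Q = K · A · i = 0.5860 × 32522 × 0.002700 = 51.45 m³/day.

51.5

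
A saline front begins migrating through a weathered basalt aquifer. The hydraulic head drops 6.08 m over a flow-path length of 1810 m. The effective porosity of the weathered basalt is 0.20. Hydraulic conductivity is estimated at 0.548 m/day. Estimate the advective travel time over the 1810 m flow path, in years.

Hydraulic gradient i = Δh / L = 6.08 / 1810 = 0.003359.
Darcy flux q = K · i = 0.5480 × 0.003359 = 0.001841 m/day.
Seepage velocity v = q / n_e = 0.001841 / 0.20 = 0.009204 m/day.
Travel time t = L / v = 1810 / 0.009204 = 1.967e+05 days = 538.4 years.

538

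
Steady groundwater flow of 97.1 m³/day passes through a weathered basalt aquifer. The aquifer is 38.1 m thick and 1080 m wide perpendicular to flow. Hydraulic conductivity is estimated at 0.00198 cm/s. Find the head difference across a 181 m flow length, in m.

Convert K: 0.00198 cm/s × 864 = 1.711 m/day.
Cross-sectional area A = 1080 × 38.1 = 41148 m².
From Q = K·A·i, i = Q / (K·A) = 97.1 / (1.711 × 41148) = 0.001379.
Head loss Δh = i · L = 0.001379 × 181 = 0.2497 m.

0.250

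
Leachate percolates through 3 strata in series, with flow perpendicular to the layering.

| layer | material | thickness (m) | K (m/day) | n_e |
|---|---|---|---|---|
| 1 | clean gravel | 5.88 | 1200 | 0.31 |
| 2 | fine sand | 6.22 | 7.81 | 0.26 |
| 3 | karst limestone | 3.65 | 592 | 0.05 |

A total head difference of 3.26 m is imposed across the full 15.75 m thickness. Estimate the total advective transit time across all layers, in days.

0.897

With flow normal to the layers, continuity requires the same specific discharge q through every layer.
Σ(b_i/K_i) = 5.88/1200 + 6.22/7.81 + 3.65/592 = 0.8075 d.
q = Δh / Σ(b_i/K_i) = 3.26 / 0.8075 = 4.037 m/day.
In each layer the seepage velocity is v_i = q/n_i, so the layer transit time is t_i = b_i·n_i / q:
  layer 1 (clean gravel): t_1 = 5.88 × 0.31 / 4.037 = 0.4515 d
  layer 2 (fine sand): t_2 = 6.22 × 0.26 / 4.037 = 0.4006 d
  layer 3 (karst limestone): t_3 = 3.65 × 0.05 / 4.037 = 0.04520 d
Total t = Σ t_i = 0.8973 days.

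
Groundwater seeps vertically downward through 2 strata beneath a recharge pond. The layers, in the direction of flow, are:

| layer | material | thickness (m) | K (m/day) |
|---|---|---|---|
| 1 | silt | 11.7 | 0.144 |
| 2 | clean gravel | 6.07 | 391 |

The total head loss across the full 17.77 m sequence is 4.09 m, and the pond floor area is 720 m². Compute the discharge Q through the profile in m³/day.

Flow is perpendicular to layering, so the layers act in series and the equivalent K is the thickness-weighted harmonic mean.
Total thickness L = 11.7 + 6.07 = 17.77 m.
Σ(b_i/K_i) = 11.7/0.144 + 6.07/391 = 81.27 d.
K_eq = L / Σ(b_i/K_i) = 17.77 / 81.27 = 0.2187 m/day.
Q = K_eq · A · (Δh/L) = 0.2187 × 720 × (4.09/17.77) = 36.24 m³/day.

36.2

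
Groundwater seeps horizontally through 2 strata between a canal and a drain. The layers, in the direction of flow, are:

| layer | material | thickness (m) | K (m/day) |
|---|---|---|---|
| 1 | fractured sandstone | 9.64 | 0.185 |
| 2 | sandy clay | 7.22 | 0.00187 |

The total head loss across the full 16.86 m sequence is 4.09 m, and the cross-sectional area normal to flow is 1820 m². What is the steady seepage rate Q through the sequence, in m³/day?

Flow is perpendicular to layering, so the layers act in series and the equivalent K is the thickness-weighted harmonic mean.
Total thickness L = 9.64 + 7.22 = 16.86 m.
Σ(b_i/K_i) = 9.64/0.185 + 7.22/0.00187 = 3913 d.
K_eq = L / Σ(b_i/K_i) = 16.86 / 3913 = 0.004309 m/day.
Q = K_eq · A · (Δh/L) = 0.004309 × 1820 × (4.09/16.86) = 1.902 m³/day.

1.90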